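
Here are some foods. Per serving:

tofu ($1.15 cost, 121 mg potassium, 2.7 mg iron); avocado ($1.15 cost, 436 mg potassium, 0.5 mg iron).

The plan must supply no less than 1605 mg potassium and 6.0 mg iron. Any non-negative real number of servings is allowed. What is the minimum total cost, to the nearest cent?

For a min-cost LP with two ≥-constraints, a basic feasible solution has at most two positive variables.
tofu only: max(1605/121, 6.0/2.7) = 13.26 servings → $15.25.
avocado only: max(1605/436, 6.0/0.5) = 12 servings → $13.80.
tofu + avocado with both tight: 1.624 servings and 3.231 servings → $5.58.
So the least-cost plan costs $5.58.

$5.58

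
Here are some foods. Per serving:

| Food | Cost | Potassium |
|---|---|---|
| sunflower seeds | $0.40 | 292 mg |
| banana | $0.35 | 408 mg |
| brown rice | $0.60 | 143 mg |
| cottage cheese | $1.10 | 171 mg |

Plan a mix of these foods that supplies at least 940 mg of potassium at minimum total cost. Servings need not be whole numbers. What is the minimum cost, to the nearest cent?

Cost per mg of potassium: banana $0.0009, sunflower seeds $0.0014, brown rice $0.0042, cottage cheese $0.0064.
With no serving limits, use only banana: 940 mg / 408 mg = 2.304 servings × $0.35 = $0.81.

$0.81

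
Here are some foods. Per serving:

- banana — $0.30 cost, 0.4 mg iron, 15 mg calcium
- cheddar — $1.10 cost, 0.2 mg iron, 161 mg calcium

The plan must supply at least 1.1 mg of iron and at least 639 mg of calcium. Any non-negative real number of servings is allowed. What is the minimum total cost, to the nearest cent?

An LP optimum is at a vertex; with two nutrient constraints at most two foods are used. Check each candidate.
banana only: max(1.1/0.4, 639/15) = 42.6 servings → $12.78.
cheddar only: max(1.1/0.2, 639/161) = 5.5 servings → $6.05.
banana + cheddar with both tight: 0.8029 servings and 3.894 servings → $4.52.
So the least-cost plan costs $4.52.

$4.52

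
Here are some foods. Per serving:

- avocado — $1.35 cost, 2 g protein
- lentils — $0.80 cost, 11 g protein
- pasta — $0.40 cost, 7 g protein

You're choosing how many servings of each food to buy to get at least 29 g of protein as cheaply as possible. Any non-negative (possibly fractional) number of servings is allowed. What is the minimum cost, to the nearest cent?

$1.66

Cost per g of protein: pasta $0.0571, lentils $0.0727, avocado $0.6750.
With no serving limits, use only pasta: 29 g / 7 g = 4.143 servings × $0.40 = $1.66.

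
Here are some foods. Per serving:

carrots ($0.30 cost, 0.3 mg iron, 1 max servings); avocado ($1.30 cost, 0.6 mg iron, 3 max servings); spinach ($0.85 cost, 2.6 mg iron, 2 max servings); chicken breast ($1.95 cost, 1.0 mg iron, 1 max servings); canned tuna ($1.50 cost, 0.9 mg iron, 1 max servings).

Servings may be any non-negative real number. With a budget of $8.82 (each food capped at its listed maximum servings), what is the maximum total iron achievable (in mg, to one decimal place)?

Iron per dollar: spinach 3.059, carrots 1, canned tuna 0.6, chicken breast 0.5128, avocado 0.4615.
Take 2 servings of spinach: spends $1.70, +5.2 mg iron (running total 5.2 mg).
Take 1 serving of carrots: spends $0.30, +0.3 mg iron (running total 5.5 mg).
Take 1 serving of canned tuna: spends $1.50, +0.9 mg iron (running total 6.4 mg).
Take 1 serving of chicken breast: spends $1.95, +1.0 mg iron (running total 7.4 mg).
Take 2.592 servings of avocado: spends $3.37, +1.6 mg iron (running total 9.0 mg).
Filling greedily by iron-per-dollar is optimal for one linear limit, giving 9.0 mg.

9.0 mg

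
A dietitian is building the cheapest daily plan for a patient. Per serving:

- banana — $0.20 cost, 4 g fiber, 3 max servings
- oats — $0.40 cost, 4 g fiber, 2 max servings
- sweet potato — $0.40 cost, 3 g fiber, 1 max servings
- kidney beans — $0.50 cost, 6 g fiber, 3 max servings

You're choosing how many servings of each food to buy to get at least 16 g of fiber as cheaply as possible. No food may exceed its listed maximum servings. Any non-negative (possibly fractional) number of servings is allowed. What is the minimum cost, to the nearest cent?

Cost per g of fiber: banana $0.0500, kidney beans $0.0833, oats $0.1000, sweet potato $0.1333.
Take 3 servings of banana: +12.0 g fiber for $0.60 (total $0.60, still need 4.0 g).
Take 0.6667 servings of kidney beans: +4.0 g fiber for $0.33 (total $0.93, still need 0.0 g).
Greedy by cheapest-per-g is optimal for a single linear constraint, so the minimum cost is $0.93.

$0.93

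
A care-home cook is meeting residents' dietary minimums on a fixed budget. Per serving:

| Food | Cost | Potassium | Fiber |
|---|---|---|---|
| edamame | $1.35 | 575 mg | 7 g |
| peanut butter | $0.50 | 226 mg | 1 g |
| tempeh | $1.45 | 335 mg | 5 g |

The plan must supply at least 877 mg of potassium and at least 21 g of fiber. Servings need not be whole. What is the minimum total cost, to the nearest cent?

$4.05

Minimising a linear cost over {potassium ≥ 877, fiber ≥ 21, servings ≥ 0} — the optimum is at a vertex, using one or two foods.
edamame only: max(877/575, 21/7) = 3 servings → $4.05.
peanut butter only: max(877/226, 21/1) = 21 servings → $10.50.
tempeh only: max(877/335, 21/5) = 4.2 servings → $6.09.
edamame + peanut butter with both targets exact would need a negative amount; discard.
edamame + tempeh: intersection lies outside the first quadrant.
peanut butter + tempeh: intersection lies outside the first quadrant.
So the least-cost plan costs $4.05.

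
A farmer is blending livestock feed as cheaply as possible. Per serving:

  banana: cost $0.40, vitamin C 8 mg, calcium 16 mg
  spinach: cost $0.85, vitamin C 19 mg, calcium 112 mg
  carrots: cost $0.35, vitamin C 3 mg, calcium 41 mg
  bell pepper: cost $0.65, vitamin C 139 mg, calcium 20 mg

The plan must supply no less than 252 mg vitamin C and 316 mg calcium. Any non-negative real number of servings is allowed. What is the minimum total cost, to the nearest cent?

$3.13

banana only: max(252/8, 316/16) = 31.5 servings → $12.60.
spinach only: max(252/19, 316/112) = 13.26 servings → $11.27.
carrots only: max(252/3, 316/41) = 84 servings → $29.40.
bell pepper only: max(252/139, 316/20) = 15.8 servings → $10.27.
banana + spinach: intersection lies outside the first quadrant.
banana + carrots with both targets exact would need a negative amount; discard.
banana + bell pepper with both tight: 18.84 servings and 0.7287 servings → $8.01.
spinach + carrots with both targets exact would need a negative amount; discard.
spinach + bell pepper with both tight: 2.56 servings and 1.463 servings → $3.13.
carrots + bell pepper with both tight: 6.896 servings and 1.664 servings → $3.50.
Cheapest feasible corner: $3.13.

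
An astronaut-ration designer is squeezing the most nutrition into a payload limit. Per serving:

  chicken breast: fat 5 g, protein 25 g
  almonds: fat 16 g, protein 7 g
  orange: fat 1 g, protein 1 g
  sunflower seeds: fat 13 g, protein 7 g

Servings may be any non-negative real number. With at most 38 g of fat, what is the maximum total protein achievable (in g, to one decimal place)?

Protein per g fat: chicken breast 5, orange 1, sunflower seeds 0.5385, almonds 0.4375.
With no serving limits, spend the whole fat allowance on chicken breast: 38 g / 5 g × 25 g = 190.0 g.

190.0 g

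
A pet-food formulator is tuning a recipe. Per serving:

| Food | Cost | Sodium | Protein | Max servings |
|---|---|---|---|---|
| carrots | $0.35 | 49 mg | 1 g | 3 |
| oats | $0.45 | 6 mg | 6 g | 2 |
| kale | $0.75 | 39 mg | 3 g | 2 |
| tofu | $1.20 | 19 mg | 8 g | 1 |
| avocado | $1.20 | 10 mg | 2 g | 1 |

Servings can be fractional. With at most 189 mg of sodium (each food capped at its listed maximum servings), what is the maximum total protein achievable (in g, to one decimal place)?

Protein per mg sodium: oats 1, tofu 0.4211, avocado 0.2, kale 0.07692, carrots 0.02041.
Take 2 servings of oats: uses 12 mg sodium, +12.0 g protein (running total 12.0 g).
Take 1 serving of tofu: uses 19 mg sodium, +8.0 g protein (running total 20.0 g).
Take 1 serving of avocado: uses 10 mg sodium, +2.0 g protein (running total 22.0 g).
Take 2 servings of kale: uses 78 mg sodium, +6.0 g protein (running total 28.0 g).
Take 1.429 servings of carrots: uses 70 mg sodium, +1.4 g protein (running total 29.4 g).
Filling greedily by protein-per-mg sodium is optimal for one linear limit, giving 29.4 g.

29.4 g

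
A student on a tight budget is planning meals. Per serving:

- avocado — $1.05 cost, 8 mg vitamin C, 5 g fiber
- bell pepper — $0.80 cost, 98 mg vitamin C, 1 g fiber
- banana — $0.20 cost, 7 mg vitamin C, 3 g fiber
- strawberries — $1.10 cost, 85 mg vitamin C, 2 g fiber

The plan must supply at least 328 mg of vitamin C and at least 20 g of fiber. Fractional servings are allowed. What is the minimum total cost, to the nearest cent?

Minimising a linear cost over {vitamin C ≥ 328, fiber ≥ 20, servings ≥ 0} — the optimum is at a vertex, using one or two foods.
avocado only: max(328/8, 20/5) = 41 servings → $43.05.
bell pepper only: max(328/98, 20/1) = 20 servings → $16.00.
banana only: max(328/7, 20/3) = 46.86 servings → $9.37.
strawberries only: max(328/85, 20/2) = 10 servings → $11.00.
avocado + bell pepper with both tight: 3.386 servings and 3.071 servings → $6.01.
avocado + banana: the both-tight solution has a negative serving — not a feasible corner.
avocado + strawberries with both tight: 2.553 servings and 3.619 servings → $6.66.
bell pepper + banana with both tight: 2.941 servings and 5.686 servings → $3.49.
bell pepper + strawberries: intersection lies outside the first quadrant.
banana + strawberries with both tight: 4.332 servings and 3.502 servings → $4.72.
Cheapest feasible corner: $3.49.

$3.49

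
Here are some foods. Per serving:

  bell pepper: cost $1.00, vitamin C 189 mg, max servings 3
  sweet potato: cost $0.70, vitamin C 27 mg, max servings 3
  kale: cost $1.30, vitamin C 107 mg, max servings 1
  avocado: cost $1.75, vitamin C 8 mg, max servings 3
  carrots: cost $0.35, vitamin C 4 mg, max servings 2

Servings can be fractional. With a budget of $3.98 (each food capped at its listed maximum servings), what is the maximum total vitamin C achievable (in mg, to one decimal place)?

Vitamin C per dollar: bell pepper 189, kale 82.31, sweet potato 38.57, carrots 11.43, avocado 4.571.
Take 3 servings of bell pepper: spends $3.00, +567.0 mg vitamin C (running total 567.0 mg).
Take 0.7538 servings of kale: spends $0.98, +80.7 mg vitamin C (running total 647.7 mg).
Greedy by best ratio exhausts the cost allowance optimally: 647.7 mg.

647.7 mg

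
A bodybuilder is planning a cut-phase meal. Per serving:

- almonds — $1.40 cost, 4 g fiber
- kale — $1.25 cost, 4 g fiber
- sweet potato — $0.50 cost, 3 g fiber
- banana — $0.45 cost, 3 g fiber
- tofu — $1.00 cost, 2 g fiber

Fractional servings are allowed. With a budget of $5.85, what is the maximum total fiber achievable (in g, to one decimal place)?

39.0 g

Fiber per dollar: banana 6.667, sweet potato 6, kale 3.2, almonds 2.857, tofu 2.
With no serving limits, spend the whole cost allowance on banana: $5.85 / $0.45 × 3 g = 39.0 g.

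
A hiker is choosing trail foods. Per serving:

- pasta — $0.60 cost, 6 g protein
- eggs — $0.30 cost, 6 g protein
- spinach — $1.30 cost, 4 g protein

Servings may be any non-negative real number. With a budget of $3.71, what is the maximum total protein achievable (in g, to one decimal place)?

Protein per dollar: eggs 20, pasta 10, spinach 3.077.
With no serving limits, spend the whole cost allowance on eggs: $3.71 / $0.30 × 6 g = 74.2 g.

74.2 g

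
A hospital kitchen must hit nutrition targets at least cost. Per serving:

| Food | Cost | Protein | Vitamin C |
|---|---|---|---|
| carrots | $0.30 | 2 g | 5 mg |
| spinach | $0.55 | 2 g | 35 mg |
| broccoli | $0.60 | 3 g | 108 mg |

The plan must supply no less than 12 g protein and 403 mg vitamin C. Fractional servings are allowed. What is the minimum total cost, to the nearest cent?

$2.36

carrots only: max(12/2, 403/5) = 80.6 servings → $24.18.
spinach only: max(12/2, 403/35) = 11.51 servings → $6.33.
broccoli only: max(12/3, 403/108) = 4 servings → $2.40.
carrots + spinach: intersection lies outside the first quadrant.
carrots + broccoli with both tight: 0.4328 servings and 3.711 servings → $2.36.
spinach + broccoli with both tight: 0.7838 servings and 3.477 servings → $2.52.
Cheapest feasible corner: $2.36.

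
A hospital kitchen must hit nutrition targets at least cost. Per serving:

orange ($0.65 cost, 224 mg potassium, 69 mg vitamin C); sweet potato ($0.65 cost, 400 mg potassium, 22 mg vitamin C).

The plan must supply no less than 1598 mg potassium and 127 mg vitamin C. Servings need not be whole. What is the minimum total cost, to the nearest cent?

At the optimum either one food covers both requirements or two foods hit both targets exactly; no other combination can be cheaper.
orange only: max(1598/224, 127/69) = 7.134 servings → $4.64.
sweet potato only: max(1598/400, 127/22) = 5.773 servings → $3.75.
orange + sweet potato with both tight: 0.69 servings and 3.609 servings → $2.79.
The minimum over all feasible corners is $2.79.

$2.79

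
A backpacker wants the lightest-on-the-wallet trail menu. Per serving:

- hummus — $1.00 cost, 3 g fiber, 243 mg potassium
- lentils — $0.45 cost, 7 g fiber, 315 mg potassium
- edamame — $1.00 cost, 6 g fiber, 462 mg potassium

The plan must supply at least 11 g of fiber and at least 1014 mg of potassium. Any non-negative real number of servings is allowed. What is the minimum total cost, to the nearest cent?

With two linear requirements the optimum uses one or two foods; enumerate the corners.
hummus only: max(11/3, 1014/243) = 4.173 servings → $4.17.
lentils only: max(11/7, 1014/315) = 3.219 servings → $1.45.
edamame only: max(11/6, 1014/462) = 2.195 servings → $2.19.
hummus + lentils with both targets exact would need a negative amount; discard.
hummus + edamame with both targets exact would need a negative amount; discard.
lentils + edamame with both targets exact would need a negative amount; discard.
So the least-cost plan costs $1.45.

$1.45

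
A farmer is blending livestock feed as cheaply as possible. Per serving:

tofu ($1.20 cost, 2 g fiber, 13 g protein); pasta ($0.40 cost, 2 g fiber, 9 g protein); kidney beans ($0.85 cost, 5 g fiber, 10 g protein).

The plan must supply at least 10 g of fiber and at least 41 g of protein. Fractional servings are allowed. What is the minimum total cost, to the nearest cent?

$1.95

The cheapest plan sits at a corner of the feasible region — with two constraints it uses at most two foods.
tofu only: max(10/2, 41/13) = 5 servings → $6.00.
pasta only: max(10/2, 41/9) = 5 servings → $2.00.
kidney beans only: max(10/5, 41/10) = 4.1 servings → $3.48.
tofu + pasta: intersection lies outside the first quadrant.
tofu + kidney beans with both tight: 2.333 servings and 1.067 servings → $3.71.
pasta + kidney beans with both tight: 4.2 servings and 0.32 servings → $1.95.
The minimum over all feasible corners is $1.95.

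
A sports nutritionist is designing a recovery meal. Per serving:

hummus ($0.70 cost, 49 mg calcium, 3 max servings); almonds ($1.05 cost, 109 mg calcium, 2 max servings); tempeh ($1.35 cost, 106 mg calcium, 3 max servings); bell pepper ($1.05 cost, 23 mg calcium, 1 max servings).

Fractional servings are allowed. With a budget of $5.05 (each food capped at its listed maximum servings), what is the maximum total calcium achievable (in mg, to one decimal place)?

449.6 mg

Calcium per dollar: almonds 103.8, tempeh 78.52, hummus 70, bell pepper 21.9.
Take 2 servings of almonds: spends $2.10, +218.0 mg calcium (running total 218.0 mg).
Take 2.185 servings of tempeh: spends $2.95, +231.6 mg calcium (running total 449.6 mg).
Greedy by best ratio exhausts the cost allowance optimally: 449.6 mg.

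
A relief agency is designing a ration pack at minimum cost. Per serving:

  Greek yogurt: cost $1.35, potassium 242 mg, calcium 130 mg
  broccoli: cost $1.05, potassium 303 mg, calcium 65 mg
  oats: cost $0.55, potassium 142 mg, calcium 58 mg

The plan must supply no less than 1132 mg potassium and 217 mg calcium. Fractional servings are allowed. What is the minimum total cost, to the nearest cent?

Check every corner: each single food scaled to meet both minima, and each pair solved so both constraints bind.
Greek yogurt only: max(1132/242, 217/130) = 4.678 servings → $6.31.
broccoli only: max(1132/303, 217/65) = 3.736 servings → $3.92.
oats only: max(1132/142, 217/58) = 7.972 servings → $4.38.
Greek yogurt + broccoli with both targets exact would need a negative amount; discard.
Greek yogurt + oats with both targets exact would need a negative amount; discard.
broccoli + oats: intersection lies outside the first quadrant.
Cheapest feasible corner: $3.92.

$3.92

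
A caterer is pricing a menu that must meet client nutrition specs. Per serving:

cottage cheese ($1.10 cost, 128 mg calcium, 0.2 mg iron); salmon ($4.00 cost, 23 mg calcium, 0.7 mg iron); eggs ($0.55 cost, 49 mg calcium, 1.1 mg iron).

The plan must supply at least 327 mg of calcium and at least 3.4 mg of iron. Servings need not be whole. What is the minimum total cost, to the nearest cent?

$3.17

cottage cheese only: max(327/128, 3.4/0.2) = 17 servings → $18.70.
salmon only: max(327/23, 3.4/0.7) = 14.22 servings → $56.87.
eggs only: max(327/49, 3.4/1.1) = 6.673 servings → $3.67.
cottage cheese + salmon with both tight: 1.773 servings and 4.351 servings → $19.35.
cottage cheese + eggs with both tight: 1.474 servings and 2.823 servings → $3.17.
salmon + eggs: the both-tight solution has a negative serving — not a feasible corner.
Cheapest feasible corner: $3.17.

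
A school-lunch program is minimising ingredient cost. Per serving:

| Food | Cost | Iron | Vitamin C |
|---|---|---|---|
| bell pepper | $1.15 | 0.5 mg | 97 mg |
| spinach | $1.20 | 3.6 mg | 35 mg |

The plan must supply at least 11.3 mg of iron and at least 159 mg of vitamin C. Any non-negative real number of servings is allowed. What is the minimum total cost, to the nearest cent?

$4.29

An LP optimum is at a vertex; with two nutrient constraints at most two foods are used. Check each candidate.
bell pepper only: max(11.3/0.5, 159/97) = 22.6 servings → $25.99.
spinach only: max(11.3/3.6, 159/35) = 4.543 servings → $5.45.
bell pepper + spinach with both tight: 0.5333 servings and 3.065 servings → $4.29.
The minimum over all feasible corners is $4.29.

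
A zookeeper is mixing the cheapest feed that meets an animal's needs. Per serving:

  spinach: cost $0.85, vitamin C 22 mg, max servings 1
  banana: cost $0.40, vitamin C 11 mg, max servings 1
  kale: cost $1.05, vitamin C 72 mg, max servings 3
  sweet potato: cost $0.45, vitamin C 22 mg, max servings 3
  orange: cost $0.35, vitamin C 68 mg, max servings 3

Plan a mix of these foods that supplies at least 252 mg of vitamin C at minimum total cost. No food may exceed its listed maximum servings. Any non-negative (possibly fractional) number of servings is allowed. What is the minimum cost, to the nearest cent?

$1.75

Cost per mg of vitamin C: orange $0.0051, kale $0.0146, sweet potato $0.0205, banana $0.0364, spinach $0.0386.
Take 3 servings of orange: +204.0 mg vitamin C for $1.05 (total $1.05, still need 48.0 mg).
Take 0.6667 servings of kale: +48.0 mg vitamin C for $0.70 (total $1.75, still need 0.0 mg).
Greedy by cheapest-per-mg is optimal for a single linear constraint, so the minimum cost is $1.75.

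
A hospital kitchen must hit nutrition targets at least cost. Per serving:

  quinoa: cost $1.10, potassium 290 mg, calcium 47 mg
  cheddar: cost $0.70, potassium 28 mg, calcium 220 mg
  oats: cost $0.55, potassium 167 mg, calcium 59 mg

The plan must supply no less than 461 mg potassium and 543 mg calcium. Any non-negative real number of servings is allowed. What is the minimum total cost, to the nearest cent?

This is a tiny linear program; its minimum lies at a vertex of the feasible set. List the vertices and price them.
quinoa only: max(461/290, 543/47) = 11.55 servings → $12.71.
cheddar only: max(461/28, 543/220) = 16.46 servings → $11.53.
oats only: max(461/167, 543/59) = 9.203 servings → $5.06.
quinoa + cheddar with both tight: 1.38 servings and 2.173 servings → $3.04.
quinoa + oats: the both-tight solution has a negative serving — not a feasible corner.
cheddar + oats with both tight: 1.809 servings and 2.457 servings → $2.62.
Cheapest feasible corner: $2.62.

$2.62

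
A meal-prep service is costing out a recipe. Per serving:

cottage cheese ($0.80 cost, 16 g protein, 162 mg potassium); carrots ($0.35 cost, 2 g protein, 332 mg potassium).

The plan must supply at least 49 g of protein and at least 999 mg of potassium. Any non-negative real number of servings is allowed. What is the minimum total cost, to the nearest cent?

$2.85

cottage cheese only: max(49/16, 999/162) = 6.167 servings → $4.93.
carrots only: max(49/2, 999/332) = 24.5 servings → $8.57.
cottage cheese + carrots with both tight: 2.861 servings and 1.613 servings → $2.85.
The minimum over all feasible corners is $2.85.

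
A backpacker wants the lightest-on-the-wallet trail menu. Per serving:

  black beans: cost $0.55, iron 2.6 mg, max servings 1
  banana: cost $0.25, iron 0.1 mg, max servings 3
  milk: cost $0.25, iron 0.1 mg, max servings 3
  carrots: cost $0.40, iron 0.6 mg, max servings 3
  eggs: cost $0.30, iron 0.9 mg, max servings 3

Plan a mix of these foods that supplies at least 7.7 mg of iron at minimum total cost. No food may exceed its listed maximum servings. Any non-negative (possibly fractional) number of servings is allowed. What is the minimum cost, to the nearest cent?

Cost per mg of iron: black beans $0.2115, eggs $0.3333, carrots $0.6667, banana $2.5000, milk $2.5000.
Take 1 serving of black beans: +2.6 mg iron for $0.55 (total $0.55, still need 5.1 mg).
Take 3 servings of eggs: +2.7 mg iron for $0.90 (total $1.45, still need 2.4 mg).
Take 3 servings of carrots: +1.8 mg iron for $1.20 (total $2.65, still need 0.6 mg).
Take 3 servings of banana: +0.3 mg iron for $0.75 (total $3.40, still need 0.3 mg).
Take 3 servings of milk: +0.3 mg iron for $0.75 (total $4.15, still need 0.0 mg).
Filling from the cheapest source first is optimal under one linear minimum: $4.15.

$4.15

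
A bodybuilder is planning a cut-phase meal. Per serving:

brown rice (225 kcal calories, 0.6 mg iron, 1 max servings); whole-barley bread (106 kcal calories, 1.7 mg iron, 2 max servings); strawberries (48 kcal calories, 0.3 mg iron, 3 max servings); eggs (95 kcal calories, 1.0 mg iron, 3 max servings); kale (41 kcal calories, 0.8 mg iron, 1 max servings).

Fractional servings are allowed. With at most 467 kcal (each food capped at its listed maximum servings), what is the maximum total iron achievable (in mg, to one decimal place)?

6.5 mg

Iron per kcal: kale 0.01951, whole-barley bread 0.01604, eggs 0.01053, strawberries 0.00625, brown rice 0.002667.
Take 1 serving of kale: uses 41 kcal, +0.8 mg iron (running total 0.8 mg).
Take 2 servings of whole-barley bread: uses 212 kcal, +3.4 mg iron (running total 4.2 mg).
Take 2.253 servings of eggs: uses 214 kcal, +2.3 mg iron (running total 6.5 mg).
Filling greedily by iron-per-kcal is optimal for one linear limit, giving 6.5 mg.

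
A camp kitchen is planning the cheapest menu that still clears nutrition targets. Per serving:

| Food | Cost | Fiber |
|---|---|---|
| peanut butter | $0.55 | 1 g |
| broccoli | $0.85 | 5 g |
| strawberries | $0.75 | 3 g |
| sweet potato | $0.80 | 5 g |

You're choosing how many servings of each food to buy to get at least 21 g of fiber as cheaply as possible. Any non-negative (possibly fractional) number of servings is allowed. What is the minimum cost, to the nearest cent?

$3.36

Cost per g of fiber: sweet potato $0.1600, broccoli $0.1700, strawberries $0.2500, peanut butter $0.5500.
With no serving limits, use only sweet potato: 21 g / 5 g = 4.2 servings × $0.80 = $3.36.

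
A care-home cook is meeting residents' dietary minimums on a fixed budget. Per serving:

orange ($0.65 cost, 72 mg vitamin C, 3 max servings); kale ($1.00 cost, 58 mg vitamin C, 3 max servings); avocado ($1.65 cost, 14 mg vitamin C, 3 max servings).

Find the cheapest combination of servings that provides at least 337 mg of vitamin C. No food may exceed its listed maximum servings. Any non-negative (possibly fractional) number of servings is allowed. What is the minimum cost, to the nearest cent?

Cost per mg of vitamin C: orange $0.0090, kale $0.0172, avocado $0.1179.
Take 3 servings of orange: +216.0 mg vitamin C for $1.95 (total $1.95, still need 121.0 mg).
Take 2.086 servings of kale: +121.0 mg vitamin C for $2.09 (total $4.04, still need 0.0 mg).
Greedy by cheapest-per-mg is optimal for a single linear constraint, so the minimum cost is $4.04.

$4.04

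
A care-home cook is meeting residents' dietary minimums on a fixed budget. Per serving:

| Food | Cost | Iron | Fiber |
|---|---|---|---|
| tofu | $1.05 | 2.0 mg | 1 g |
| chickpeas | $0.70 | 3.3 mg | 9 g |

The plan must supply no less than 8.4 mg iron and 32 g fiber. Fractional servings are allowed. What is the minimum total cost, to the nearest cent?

Minimising a linear cost over {iron ≥ 8.4, fiber ≥ 32, servings ≥ 0} — the optimum is at a vertex, using one or two foods.
tofu only: max(8.4/2.0, 32/1) = 32 servings → $33.60.
chickpeas only: max(8.4/3.3, 32/9) = 3.556 servings → $2.49.
tofu + chickpeas with both targets exact would need a negative amount; discard.
So the least-cost plan costs $2.49.

$2.49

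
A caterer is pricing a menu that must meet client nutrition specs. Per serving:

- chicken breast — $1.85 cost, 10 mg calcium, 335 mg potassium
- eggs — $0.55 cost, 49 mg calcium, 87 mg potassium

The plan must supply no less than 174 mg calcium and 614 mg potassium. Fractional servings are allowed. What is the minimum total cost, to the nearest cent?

$3.62

The cheapest plan sits at a corner of the feasible region — with two constraints it uses at most two foods.
chicken breast only: max(174/10, 614/335) = 17.4 servings → $32.19.
eggs only: max(174/49, 614/87) = 7.057 servings → $3.88.
chicken breast + eggs with both tight: 0.9616 servings and 3.355 servings → $3.62.
Cheapest feasible corner: $3.62.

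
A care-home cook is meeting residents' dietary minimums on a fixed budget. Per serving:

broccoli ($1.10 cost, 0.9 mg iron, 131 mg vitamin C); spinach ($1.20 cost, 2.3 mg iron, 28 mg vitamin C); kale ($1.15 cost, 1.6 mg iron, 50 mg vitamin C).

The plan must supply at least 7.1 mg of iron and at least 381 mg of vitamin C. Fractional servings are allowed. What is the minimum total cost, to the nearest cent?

A basic optimal solution has at most two foods positive. Try each food alone and each pair with both targets met exactly.
broccoli only: max(7.1/0.9, 381/131) = 7.889 servings → $8.68.
spinach only: max(7.1/2.3, 381/28) = 13.61 servings → $16.33.
kale only: max(7.1/1.6, 381/50) = 7.62 servings → $8.76.
broccoli + spinach with both tight: 2.454 servings and 2.127 servings → $5.25.
broccoli + kale with both tight: 1.547 servings and 3.567 servings → $5.80.
spinach + kale: intersection lies outside the first quadrant.
So the least-cost plan costs $5.25.

$5.25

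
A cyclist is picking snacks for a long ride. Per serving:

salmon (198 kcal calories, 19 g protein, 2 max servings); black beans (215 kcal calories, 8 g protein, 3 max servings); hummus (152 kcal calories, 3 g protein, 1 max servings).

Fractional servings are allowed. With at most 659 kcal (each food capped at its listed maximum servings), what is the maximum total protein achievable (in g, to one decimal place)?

47.8 g

Protein per kcal: salmon 0.09596, black beans 0.03721, hummus 0.01974.
Take 2 servings of salmon: uses 396 kcal, +38.0 g protein (running total 38.0 g).
Take 1.223 servings of black beans: uses 263 kcal, +9.8 g protein (running total 47.8 g).
Filling greedily by protein-per-kcal is optimal for one linear limit, giving 47.8 g.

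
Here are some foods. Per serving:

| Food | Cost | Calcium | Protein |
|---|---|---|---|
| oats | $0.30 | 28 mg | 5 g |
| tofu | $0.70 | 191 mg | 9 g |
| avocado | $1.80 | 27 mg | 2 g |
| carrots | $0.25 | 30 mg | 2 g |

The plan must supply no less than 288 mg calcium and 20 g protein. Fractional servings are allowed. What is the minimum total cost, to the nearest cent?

Compare the cost at each extreme point of the feasible region.
oats only: max(288/28, 20/5) = 10.29 servings → $3.09.
tofu only: max(288/191, 20/9) = 2.222 servings → $1.56.
avocado only: max(288/27, 20/2) = 10.67 servings → $19.20.
carrots only: max(288/30, 20/2) = 10 servings → $2.50.
oats + tofu with both tight: 1.747 servings and 1.252 servings → $1.40.
oats + avocado with both targets exact would need a negative amount; discard.
oats + carrots with both tight: 0.2553 servings and 9.362 servings → $2.42.
tofu + avocado with both tight: 0.259 servings and 8.835 servings → $16.08.
tofu + carrots: intersection lies outside the first quadrant.
avocado + carrots with both tight: 4 servings and 6 servings → $8.70.
The minimum over all feasible corners is $1.40.

$1.40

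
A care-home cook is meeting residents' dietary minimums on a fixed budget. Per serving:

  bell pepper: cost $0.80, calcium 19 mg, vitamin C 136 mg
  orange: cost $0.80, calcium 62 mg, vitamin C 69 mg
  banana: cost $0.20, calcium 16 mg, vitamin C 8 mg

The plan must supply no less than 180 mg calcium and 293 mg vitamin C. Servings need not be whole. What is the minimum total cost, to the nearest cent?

The cheapest plan sits at a corner of the feasible region — with two constraints it uses at most two foods.
bell pepper only: max(180/19, 293/136) = 9.474 servings → $7.58.
orange only: max(180/62, 293/69) = 4.246 servings → $3.40.
banana only: max(180/16, 293/8) = 36.62 servings → $7.33.
bell pepper + orange with both tight: 0.8069 servings and 2.656 servings → $2.77.
bell pepper + banana with both tight: 1.605 servings and 9.344 servings → $3.15.
orange + banana with both targets exact would need a negative amount; discard.
The minimum over all feasible corners is $2.77.

$2.77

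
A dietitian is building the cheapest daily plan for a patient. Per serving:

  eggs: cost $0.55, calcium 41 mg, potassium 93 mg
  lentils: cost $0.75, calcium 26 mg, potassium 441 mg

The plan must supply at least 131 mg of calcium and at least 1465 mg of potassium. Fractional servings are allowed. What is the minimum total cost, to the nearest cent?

For a min-cost LP with two ≥-constraints, a basic feasible solution has at most two positive variables.
eggs only: max(131/41, 1465/93) = 15.75 servings → $8.66.
lentils only: max(131/26, 1465/441) = 5.038 servings → $3.78.
eggs + lentils with both tight: 1.257 servings and 3.057 servings → $2.98.
Cheapest feasible corner: $2.98.

$2.98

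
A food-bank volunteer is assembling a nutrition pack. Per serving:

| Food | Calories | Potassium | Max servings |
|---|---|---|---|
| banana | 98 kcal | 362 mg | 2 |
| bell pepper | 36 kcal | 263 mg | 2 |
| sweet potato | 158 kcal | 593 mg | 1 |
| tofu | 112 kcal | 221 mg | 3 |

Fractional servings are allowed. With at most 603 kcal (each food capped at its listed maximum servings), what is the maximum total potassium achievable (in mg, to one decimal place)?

2192.3 mg

Potassium per kcal: bell pepper 7.306, sweet potato 3.753, banana 3.694, tofu 1.973.
Take 2 servings of bell pepper: uses 72 kcal, +526.0 mg potassium (running total 526.0 mg).
Take 1 serving of sweet potato: uses 158 kcal, +593.0 mg potassium (running total 1119.0 mg).
Take 2 servings of banana: uses 196 kcal, +724.0 mg potassium (running total 1843.0 mg).
Take 1.58 servings of tofu: uses 177 kcal, +349.3 mg potassium (running total 2192.3 mg).
Greedy by best ratio exhausts the calories allowance optimally: 2192.3 mg.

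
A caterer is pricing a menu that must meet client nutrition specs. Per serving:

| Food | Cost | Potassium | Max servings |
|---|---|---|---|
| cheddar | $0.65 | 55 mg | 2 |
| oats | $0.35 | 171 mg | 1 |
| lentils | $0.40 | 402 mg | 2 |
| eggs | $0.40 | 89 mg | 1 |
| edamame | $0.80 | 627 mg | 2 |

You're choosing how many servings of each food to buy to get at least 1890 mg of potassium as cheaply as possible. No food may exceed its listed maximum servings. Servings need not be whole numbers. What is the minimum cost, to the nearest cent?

Cost per mg of potassium: lentils $0.0010, edamame $0.0013, oats $0.0020, eggs $0.0045, cheddar $0.0118.
Take 2 servings of lentils: +804.0 mg potassium for $0.80 (total $0.80, still need 1086.0 mg).
Take 1.732 servings of edamame: +1086.0 mg potassium for $1.39 (total $2.19, still need 0.0 mg).
Greedy by cheapest-per-mg is optimal for a single linear constraint, so the minimum cost is $2.19.

$2.19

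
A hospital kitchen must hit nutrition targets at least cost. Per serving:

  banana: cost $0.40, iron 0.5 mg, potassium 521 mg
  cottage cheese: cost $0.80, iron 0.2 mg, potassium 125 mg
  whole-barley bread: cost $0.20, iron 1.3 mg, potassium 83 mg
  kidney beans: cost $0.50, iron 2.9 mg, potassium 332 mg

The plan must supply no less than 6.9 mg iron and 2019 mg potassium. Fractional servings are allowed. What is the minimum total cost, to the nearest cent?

Two binding constraints pin down two serving amounts, so the optimal mix uses at most two foods. The candidates are each food alone (scaled to the tighter of iron/potassium) and each pair with both constraints tight.
banana only: max(6.9/0.5, 2019/521) = 13.8 servings → $5.52.
cottage cheese only: max(6.9/0.2, 2019/125) = 34.5 servings → $27.60.
whole-barley bread only: max(6.9/1.3, 2019/83) = 24.33 servings → $4.87.
kidney beans only: max(6.9/2.9, 2019/332) = 6.081 servings → $3.04.
banana + cottage cheese with both targets exact would need a negative amount; discard.
banana + whole-barley bread with both tight: 3.227 servings and 4.066 servings → $2.10.
banana + kidney beans with both tight: 2.65 servings and 1.922 servings → $2.02.
cottage cheese + whole-barley bread with both tight: 14.06 servings and 3.144 servings → $11.88.
cottage cheese + kidney beans with both tight: 12.04 servings and 1.549 servings → $10.40.
whole-barley bread + kidney beans: the both-tight solution has a negative serving — not a feasible corner.
The minimum over all feasible corners is $2.02.

$2.02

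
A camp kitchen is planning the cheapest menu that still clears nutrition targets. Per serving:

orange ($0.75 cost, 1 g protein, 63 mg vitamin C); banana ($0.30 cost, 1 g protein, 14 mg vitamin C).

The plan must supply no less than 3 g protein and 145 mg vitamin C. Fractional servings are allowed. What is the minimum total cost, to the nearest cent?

$1.85

orange only: max(3/1, 145/63) = 3 servings → $2.25.
banana only: max(3/1, 145/14) = 10.36 servings → $3.11.
orange + banana with both tight: 2.102 servings and 0.898 servings → $1.85.
Cheapest feasible corner: $1.85.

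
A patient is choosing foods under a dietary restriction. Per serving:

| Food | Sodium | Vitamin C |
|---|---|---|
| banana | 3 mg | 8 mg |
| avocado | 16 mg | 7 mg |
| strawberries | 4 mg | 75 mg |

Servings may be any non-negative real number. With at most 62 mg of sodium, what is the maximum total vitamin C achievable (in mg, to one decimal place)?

1162.5 mg

Vitamin C per mg sodium: strawberries 18.75, banana 2.667, avocado 0.4375.
With no serving limits, spend the whole sodium allowance on strawberries: 62 mg / 4 mg × 75 mg = 1162.5 mg.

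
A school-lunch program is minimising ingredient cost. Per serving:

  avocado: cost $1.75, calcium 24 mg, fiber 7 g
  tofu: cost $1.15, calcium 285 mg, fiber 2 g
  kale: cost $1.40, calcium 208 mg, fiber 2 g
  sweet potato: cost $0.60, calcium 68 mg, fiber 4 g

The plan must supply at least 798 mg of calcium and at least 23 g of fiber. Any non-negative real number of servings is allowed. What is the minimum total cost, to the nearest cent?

$4.83

Two binding constraints pin down two serving amounts, so the optimal mix uses at most two foods. The candidates are each food alone (scaled to the tighter of calcium/fiber) and each pair with both constraints tight.
avocado only: max(798/24, 23/7) = 33.25 servings → $58.19.
tofu only: max(798/285, 23/2) = 11.5 servings → $13.22.
kale only: max(798/208, 23/2) = 11.5 servings → $16.10.
sweet potato only: max(798/68, 23/4) = 11.74 servings → $7.04.
avocado + tofu with both tight: 2.547 servings and 2.586 servings → $7.43.
avocado + kale with both tight: 2.264 servings and 3.575 servings → $8.97.
avocado + sweet potato: intersection lies outside the first quadrant.
tofu + kale with both targets exact would need a negative amount; discard.
tofu + sweet potato with both tight: 1.622 servings and 4.939 servings → $4.83.
kale + sweet potato with both tight: 2.339 servings and 4.58 servings → $6.02.
The minimum over all feasible corners is $4.83.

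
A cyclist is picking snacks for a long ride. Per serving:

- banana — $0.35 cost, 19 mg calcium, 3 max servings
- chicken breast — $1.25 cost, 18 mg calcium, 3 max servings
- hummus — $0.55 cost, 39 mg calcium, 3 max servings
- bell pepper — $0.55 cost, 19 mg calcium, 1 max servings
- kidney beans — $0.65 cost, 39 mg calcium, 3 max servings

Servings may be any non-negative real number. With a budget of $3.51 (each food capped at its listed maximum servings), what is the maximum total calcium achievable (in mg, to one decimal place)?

228.6 mg

Calcium per dollar: hummus 70.91, kidney beans 60, banana 54.29, bell pepper 34.55, chicken breast 14.4.
Take 3 servings of hummus: spends $1.65, +117.0 mg calcium (running total 117.0 mg).
Take 2.862 servings of kidney beans: spends $1.86, +111.6 mg calcium (running total 228.6 mg).
Greedy by best ratio exhausts the cost allowance optimally: 228.6 mg.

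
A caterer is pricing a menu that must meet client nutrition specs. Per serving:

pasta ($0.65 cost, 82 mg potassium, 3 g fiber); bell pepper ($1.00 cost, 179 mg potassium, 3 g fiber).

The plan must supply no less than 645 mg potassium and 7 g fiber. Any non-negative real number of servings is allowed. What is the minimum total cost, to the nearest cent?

With two linear requirements the optimum uses one or two foods; enumerate the corners.
pasta only: max(645/82, 7/3) = 7.866 servings → $5.11.
bell pepper only: max(645/179, 7/3) = 3.603 servings → $3.60.
pasta + bell pepper: intersection lies outside the first quadrant.
Cheapest feasible corner: $3.60.

$3.60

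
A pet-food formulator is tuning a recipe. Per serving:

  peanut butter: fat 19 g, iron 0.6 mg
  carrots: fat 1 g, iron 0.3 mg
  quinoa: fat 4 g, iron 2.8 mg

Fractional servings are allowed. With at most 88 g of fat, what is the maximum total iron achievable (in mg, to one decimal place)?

61.6 mg

Iron per g fat: quinoa 0.7, carrots 0.3, peanut butter 0.03158.
With no serving limits, spend the whole fat allowance on quinoa: 88 g / 4 g × 2.8 mg = 61.6 mg.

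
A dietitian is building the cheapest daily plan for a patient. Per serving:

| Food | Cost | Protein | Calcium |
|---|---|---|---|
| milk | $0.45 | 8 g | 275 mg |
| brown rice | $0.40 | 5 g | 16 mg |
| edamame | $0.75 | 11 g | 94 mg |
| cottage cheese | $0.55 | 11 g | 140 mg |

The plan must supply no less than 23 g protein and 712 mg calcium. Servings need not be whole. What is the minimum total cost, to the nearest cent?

$1.27

The cheapest plan sits at a corner of the feasible region — with two constraints it uses at most two foods.
milk only: max(23/8, 712/275) = 2.875 servings → $1.29.
brown rice only: max(23/5, 712/16) = 44.5 servings → $17.80.
edamame only: max(23/11, 712/94) = 7.574 servings → $5.68.
cottage cheese only: max(23/11, 712/140) = 5.086 servings → $2.80.
milk + brown rice with both tight: 2.56 servings and 0.5044 servings → $1.35.
milk + edamame with both tight: 2.495 servings and 0.2767 servings → $1.33.
milk + cottage cheese with both tight: 2.421 servings and 0.3302 servings → $1.27.
brown rice + edamame with both targets exact would need a negative amount; discard.
brown rice + cottage cheese with both targets exact would need a negative amount; discard.
edamame + cottage cheese with both targets exact would need a negative amount; discard.
Cheapest feasible corner: $1.27.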